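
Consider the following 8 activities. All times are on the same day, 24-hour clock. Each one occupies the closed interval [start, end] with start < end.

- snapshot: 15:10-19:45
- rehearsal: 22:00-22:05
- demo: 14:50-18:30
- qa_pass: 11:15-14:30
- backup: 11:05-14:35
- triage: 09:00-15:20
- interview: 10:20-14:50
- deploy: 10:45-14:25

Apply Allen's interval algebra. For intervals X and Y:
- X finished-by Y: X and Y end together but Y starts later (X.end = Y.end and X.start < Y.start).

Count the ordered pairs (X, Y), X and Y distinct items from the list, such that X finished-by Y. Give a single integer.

Checking all 56 ordered pairs for relation 'finished-by'; matching pairs in alphabetical order:
No pair satisfies it.
Count: 0.

0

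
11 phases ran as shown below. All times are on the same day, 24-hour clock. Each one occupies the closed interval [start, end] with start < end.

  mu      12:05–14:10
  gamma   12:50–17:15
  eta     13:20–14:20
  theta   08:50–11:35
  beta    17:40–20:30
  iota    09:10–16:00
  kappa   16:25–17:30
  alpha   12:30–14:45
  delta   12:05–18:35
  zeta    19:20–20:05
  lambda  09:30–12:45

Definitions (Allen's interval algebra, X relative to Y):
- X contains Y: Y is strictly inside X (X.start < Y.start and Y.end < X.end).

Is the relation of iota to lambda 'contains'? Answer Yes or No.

iota = [09:10, 16:00], lambda = [09:30, 12:45].
Actual relation of iota to lambda: contains.
Asked whether 'contains' holds → Yes.

Yes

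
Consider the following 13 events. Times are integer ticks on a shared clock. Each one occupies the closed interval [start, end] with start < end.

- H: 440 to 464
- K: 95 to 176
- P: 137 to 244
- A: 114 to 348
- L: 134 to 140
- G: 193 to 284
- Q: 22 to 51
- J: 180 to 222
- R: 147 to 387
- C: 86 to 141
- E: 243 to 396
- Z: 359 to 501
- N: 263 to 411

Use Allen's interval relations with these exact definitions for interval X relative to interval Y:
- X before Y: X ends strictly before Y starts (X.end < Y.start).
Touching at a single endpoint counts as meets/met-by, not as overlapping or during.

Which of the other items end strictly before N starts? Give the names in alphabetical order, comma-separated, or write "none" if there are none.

C, J, K, L, P, Q

Target N = [263, 411].
A [114, 348] → overlaps → no.
C [86, 141] → before → yes.
E [243, 396] → overlaps → no.
G [193, 284] → overlaps → no.
H [440, 464] → after → no.
J [180, 222] → before → yes.
K [95, 176] → before → yes.
L [134, 140] → before → yes.
P [137, 244] → before → yes.
Q [22, 51] → before → yes.
R [147, 387] → overlaps → no.
Z [359, 501] → overlapped-by → no.
Result: C, J, K, L, P, Q.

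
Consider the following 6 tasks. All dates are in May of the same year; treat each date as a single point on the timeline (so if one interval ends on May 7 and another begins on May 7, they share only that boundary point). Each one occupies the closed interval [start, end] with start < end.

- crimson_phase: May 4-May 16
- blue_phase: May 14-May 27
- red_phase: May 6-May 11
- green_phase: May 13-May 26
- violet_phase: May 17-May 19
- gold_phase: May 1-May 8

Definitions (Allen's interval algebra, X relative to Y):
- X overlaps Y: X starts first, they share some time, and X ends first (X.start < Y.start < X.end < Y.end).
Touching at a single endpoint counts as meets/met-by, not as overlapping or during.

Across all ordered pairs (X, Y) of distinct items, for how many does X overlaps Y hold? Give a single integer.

5

Checking all 30 ordered pairs for relation 'overlaps'; matching pairs in alphabetical order:
(crimson_phase, blue_phase): crimson_phase overlaps blue_phase ✓
(crimson_phase, green_phase): crimson_phase overlaps green_phase ✓
(gold_phase, crimson_phase): gold_phase overlaps crimson_phase ✓
(gold_phase, red_phase): gold_phase overlaps red_phase ✓
(green_phase, blue_phase): green_phase overlaps blue_phase ✓
Count: 5.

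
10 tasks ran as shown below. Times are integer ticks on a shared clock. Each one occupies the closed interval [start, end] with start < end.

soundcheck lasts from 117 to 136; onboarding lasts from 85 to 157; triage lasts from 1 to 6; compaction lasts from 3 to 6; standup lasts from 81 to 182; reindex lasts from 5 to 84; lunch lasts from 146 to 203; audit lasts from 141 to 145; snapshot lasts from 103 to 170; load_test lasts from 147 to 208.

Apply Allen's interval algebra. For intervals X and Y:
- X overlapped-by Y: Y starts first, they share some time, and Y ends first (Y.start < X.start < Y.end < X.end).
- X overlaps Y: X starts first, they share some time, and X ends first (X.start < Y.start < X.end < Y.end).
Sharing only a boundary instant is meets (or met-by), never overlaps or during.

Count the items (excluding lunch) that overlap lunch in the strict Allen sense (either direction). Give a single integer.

Target lunch = [146, 203].
audit [141, 145] → before → no.
compaction [3, 6] → before → no.
load_test [147, 208] → overlapped-by → counts.
onboarding [85, 157] → overlaps → counts.
reindex [5, 84] → before → no.
snapshot [103, 170] → overlaps → counts.
soundcheck [117, 136] → before → no.
standup [81, 182] → overlaps → counts.
triage [1, 6] → before → no.
Total: 4.

4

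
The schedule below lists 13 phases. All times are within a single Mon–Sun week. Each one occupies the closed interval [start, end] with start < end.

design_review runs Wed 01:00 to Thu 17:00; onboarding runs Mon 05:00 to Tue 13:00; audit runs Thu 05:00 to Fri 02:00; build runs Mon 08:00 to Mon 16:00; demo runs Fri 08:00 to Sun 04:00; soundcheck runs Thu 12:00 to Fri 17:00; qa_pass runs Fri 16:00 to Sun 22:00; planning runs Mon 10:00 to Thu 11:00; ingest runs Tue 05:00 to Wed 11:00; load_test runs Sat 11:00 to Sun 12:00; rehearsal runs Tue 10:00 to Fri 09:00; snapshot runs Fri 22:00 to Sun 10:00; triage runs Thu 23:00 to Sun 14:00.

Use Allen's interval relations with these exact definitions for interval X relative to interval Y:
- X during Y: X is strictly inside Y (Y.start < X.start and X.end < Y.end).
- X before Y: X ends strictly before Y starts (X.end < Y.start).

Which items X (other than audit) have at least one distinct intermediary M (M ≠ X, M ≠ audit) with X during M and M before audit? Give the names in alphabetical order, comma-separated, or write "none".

build

Target audit = [Thu 05:00, Fri 02:00].
Intermediaries M with M before audit: build, ingest, onboarding.
Via build — items with X during build: none.
Via ingest — items with X during ingest: none.
Via onboarding — items with X during onboarding: build.
Union: build.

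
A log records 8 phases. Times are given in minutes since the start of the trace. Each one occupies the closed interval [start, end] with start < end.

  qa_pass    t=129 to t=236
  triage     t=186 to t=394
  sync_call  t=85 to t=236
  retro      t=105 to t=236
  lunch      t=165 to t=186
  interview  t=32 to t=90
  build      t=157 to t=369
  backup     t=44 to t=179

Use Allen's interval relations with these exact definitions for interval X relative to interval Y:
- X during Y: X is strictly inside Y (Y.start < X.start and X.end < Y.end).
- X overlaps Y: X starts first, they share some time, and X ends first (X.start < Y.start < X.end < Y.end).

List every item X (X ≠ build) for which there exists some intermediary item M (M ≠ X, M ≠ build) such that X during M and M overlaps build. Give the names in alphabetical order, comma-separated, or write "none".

lunch

Target build = [t=157, t=369].
Intermediaries M with M overlaps build: backup, qa_pass, retro, sync_call.
Via backup — items with X during backup: none.
Via qa_pass — items with X during qa_pass: lunch.
Via retro — items with X during retro: lunch.
Via sync_call — items with X during sync_call: lunch.
Union: lunch.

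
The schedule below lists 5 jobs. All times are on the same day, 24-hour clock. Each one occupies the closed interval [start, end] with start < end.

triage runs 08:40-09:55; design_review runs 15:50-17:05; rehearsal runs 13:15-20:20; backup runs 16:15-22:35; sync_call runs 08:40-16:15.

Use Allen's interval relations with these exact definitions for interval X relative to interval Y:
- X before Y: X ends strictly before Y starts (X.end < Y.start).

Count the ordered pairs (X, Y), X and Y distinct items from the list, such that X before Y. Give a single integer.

3

Checking all 20 ordered pairs for relation 'before'; matching pairs in alphabetical order:
(triage, backup): triage before backup ✓
(triage, design_review): triage before design_review ✓
(triage, rehearsal): triage before rehearsal ✓
Count: 3.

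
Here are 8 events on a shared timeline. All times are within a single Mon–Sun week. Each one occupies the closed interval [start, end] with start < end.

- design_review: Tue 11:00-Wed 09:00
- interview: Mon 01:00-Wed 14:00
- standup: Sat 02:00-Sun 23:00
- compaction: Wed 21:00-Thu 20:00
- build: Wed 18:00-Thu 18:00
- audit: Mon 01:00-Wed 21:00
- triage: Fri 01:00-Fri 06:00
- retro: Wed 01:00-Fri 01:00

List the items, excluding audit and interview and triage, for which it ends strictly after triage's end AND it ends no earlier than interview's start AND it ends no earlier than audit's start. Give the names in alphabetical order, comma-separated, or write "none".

standup

Conditions: its end is strictly after triage's end (X.end > Fri 06:00) AND its end is no earlier than interview's start (X.end >= Mon 01:00) AND its end is no earlier than audit's start (X.end >= Mon 01:00).
build: end Thu 18:00 > Fri 06:00? ✗; end Thu 18:00 >= Mon 01:00? ✓; end Thu 18:00 >= Mon 01:00? ✓ → no.
compaction: end Thu 20:00 > Fri 06:00? ✗; end Thu 20:00 >= Mon 01:00? ✓; end Thu 20:00 >= Mon 01:00? ✓ → no.
design_review: end Wed 09:00 > Fri 06:00? ✗; end Wed 09:00 >= Mon 01:00? ✓; end Wed 09:00 >= Mon 01:00? ✓ → no.
retro: end Fri 01:00 > Fri 06:00? ✗; end Fri 01:00 >= Mon 01:00? ✓; end Fri 01:00 >= Mon 01:00? ✓ → no.
standup: end Sun 23:00 > Fri 06:00? ✓; end Sun 23:00 >= Mon 01:00? ✓; end Sun 23:00 >= Mon 01:00? ✓ → yes.
Result: standup.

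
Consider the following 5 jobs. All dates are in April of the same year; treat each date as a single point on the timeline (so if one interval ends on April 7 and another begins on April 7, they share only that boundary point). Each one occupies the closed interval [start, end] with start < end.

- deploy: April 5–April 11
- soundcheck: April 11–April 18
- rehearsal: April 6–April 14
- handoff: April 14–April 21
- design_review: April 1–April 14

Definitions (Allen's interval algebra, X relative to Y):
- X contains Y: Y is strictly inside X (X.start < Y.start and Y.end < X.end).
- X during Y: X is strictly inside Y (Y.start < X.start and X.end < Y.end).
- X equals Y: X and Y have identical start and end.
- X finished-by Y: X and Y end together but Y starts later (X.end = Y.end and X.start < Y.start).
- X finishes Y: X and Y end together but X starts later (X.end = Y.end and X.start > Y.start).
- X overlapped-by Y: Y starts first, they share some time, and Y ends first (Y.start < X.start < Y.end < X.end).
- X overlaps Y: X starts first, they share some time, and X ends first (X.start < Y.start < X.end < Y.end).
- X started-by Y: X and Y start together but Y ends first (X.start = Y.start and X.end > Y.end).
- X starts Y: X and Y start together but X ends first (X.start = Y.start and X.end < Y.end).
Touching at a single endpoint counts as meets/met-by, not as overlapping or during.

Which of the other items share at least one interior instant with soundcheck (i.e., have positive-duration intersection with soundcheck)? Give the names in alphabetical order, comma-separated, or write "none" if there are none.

design_review, handoff, rehearsal

Target soundcheck = [April 11, April 18].
deploy [April 5, April 11] → meets → no.
design_review [April 1, April 14] → overlaps → yes.
handoff [April 14, April 21] → overlapped-by → yes.
rehearsal [April 6, April 14] → overlaps → yes.
Result: design_review, handoff, rehearsal.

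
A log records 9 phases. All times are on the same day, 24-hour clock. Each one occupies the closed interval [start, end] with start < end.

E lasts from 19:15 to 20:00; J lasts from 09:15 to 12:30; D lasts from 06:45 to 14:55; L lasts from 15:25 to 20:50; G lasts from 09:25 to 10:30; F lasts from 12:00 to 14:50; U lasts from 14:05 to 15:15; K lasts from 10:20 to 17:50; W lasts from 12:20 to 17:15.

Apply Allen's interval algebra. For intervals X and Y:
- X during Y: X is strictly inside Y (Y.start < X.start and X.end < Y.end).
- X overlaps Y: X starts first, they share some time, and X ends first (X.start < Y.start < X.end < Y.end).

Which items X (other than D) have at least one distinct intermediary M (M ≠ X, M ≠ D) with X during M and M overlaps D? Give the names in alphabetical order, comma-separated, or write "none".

Target D = [06:45, 14:55].
Intermediaries M with M overlaps D: none.
Union: none.

none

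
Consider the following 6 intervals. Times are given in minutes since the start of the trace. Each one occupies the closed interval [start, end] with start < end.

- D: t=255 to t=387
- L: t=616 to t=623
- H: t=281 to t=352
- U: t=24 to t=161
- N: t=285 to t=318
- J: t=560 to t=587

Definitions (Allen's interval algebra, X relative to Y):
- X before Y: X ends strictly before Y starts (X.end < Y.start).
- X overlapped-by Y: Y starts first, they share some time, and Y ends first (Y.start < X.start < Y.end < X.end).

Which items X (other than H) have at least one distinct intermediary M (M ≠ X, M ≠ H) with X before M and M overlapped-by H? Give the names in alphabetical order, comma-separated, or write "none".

Target H = [t=281, t=352].
Intermediaries M with M overlapped-by H: none.
Union: none.

none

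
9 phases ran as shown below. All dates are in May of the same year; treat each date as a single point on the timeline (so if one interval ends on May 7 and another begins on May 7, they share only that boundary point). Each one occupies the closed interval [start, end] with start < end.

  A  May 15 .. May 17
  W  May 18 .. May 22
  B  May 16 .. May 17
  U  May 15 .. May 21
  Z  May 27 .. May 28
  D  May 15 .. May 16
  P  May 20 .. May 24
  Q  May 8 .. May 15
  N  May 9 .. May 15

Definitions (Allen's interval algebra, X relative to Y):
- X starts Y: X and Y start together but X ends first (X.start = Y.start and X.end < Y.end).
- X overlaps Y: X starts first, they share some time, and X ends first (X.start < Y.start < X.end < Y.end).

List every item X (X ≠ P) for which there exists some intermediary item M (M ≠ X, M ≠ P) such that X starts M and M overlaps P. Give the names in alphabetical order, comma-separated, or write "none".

Target P = [May 20, May 24].
Intermediaries M with M overlaps P: U, W.
Via U — items with X starts U: A, D.
Via W — items with X starts W: none.
Union: A, D.

A, D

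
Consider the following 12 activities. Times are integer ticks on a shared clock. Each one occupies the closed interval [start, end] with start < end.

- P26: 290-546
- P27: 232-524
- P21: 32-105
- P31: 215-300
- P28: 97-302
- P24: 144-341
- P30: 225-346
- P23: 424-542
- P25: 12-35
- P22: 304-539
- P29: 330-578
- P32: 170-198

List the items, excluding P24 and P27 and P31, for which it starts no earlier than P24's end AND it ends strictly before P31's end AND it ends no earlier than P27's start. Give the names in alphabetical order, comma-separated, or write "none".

none

Conditions: its start is no earlier than P24's end (X.start >= 341) AND its end is strictly before P31's end (X.end < 300) AND its end is no earlier than P27's start (X.end >= 232).
P21: start 32 >= 341? ✗; end 105 < 300? ✓; end 105 >= 232? ✗ → no.
P22: start 304 >= 341? ✗; end 539 < 300? ✗; end 539 >= 232? ✓ → no.
P23: start 424 >= 341? ✓; end 542 < 300? ✗; end 542 >= 232? ✓ → no.
P25: start 12 >= 341? ✗; end 35 < 300? ✓; end 35 >= 232? ✗ → no.
P26: start 290 >= 341? ✗; end 546 < 300? ✗; end 546 >= 232? ✓ → no.
P28: start 97 >= 341? ✗; end 302 < 300? ✗; end 302 >= 232? ✓ → no.
P29: start 330 >= 341? ✗; end 578 < 300? ✗; end 578 >= 232? ✓ → no.
P30: start 225 >= 341? ✗; end 346 < 300? ✗; end 346 >= 232? ✓ → no.
P32: start 170 >= 341? ✗; end 198 < 300? ✓; end 198 >= 232? ✗ → no.
Result: none.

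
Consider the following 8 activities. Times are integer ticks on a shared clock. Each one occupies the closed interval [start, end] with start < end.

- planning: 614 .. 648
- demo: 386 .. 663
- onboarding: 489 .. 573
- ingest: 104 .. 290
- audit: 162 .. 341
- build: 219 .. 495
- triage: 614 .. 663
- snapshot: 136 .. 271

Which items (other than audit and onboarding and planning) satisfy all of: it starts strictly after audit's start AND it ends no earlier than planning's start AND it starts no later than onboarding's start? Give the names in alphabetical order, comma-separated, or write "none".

Conditions: its start is strictly after audit's start (X.start > 162) AND its end is no earlier than planning's start (X.end >= 614) AND its start is no later than onboarding's start (X.start <= 489).
build: start 219 > 162? ✓; end 495 >= 614? ✗; start 219 <= 489? ✓ → no.
demo: start 386 > 162? ✓; end 663 >= 614? ✓; start 386 <= 489? ✓ → yes.
ingest: start 104 > 162? ✗; end 290 >= 614? ✗; start 104 <= 489? ✓ → no.
snapshot: start 136 > 162? ✗; end 271 >= 614? ✗; start 136 <= 489? ✓ → no.
triage: start 614 > 162? ✓; end 663 >= 614? ✓; start 614 <= 489? ✗ → no.
Result: demo.

demo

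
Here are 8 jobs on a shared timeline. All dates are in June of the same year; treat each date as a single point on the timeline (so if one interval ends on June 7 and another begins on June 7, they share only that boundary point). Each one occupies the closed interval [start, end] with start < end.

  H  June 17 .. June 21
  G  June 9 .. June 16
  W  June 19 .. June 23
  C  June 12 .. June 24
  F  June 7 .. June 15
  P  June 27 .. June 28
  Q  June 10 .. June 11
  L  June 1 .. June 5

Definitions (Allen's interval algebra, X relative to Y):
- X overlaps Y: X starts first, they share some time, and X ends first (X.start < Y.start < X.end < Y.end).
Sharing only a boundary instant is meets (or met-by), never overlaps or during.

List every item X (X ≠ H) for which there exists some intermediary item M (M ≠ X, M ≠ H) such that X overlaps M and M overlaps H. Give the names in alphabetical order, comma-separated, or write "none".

Target H = [June 17, June 21].
Intermediaries M with M overlaps H: none.
Union: none.

none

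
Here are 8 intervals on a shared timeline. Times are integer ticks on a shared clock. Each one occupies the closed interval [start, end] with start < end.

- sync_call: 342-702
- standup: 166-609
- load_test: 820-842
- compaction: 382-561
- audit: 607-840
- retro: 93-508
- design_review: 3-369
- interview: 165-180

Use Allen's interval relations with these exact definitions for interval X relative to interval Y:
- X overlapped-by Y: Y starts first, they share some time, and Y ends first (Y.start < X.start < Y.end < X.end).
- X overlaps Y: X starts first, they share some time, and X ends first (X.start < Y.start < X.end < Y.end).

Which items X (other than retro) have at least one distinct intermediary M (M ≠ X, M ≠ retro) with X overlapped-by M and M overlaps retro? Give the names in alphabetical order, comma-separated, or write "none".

Target retro = [93, 508].
Intermediaries M with M overlaps retro: design_review.
Via design_review — items with X overlapped-by design_review: standup, sync_call.
Union: standup, sync_call.

standup, sync_call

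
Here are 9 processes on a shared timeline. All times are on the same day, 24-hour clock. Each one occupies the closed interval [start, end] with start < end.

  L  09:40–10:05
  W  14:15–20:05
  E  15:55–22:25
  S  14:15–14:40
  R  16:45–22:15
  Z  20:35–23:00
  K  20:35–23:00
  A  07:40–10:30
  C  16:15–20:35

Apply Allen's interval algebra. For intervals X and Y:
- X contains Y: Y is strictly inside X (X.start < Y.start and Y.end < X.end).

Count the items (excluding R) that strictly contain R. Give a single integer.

1

Target R = [16:45, 22:15].
A [07:40, 10:30] → before → no.
C [16:15, 20:35] → overlaps → no.
E [15:55, 22:25] → contains → counts.
K [20:35, 23:00] → overlapped-by → no.
L [09:40, 10:05] → before → no.
S [14:15, 14:40] → before → no.
W [14:15, 20:05] → overlaps → no.
Z [20:35, 23:00] → overlapped-by → no.
Total: 1.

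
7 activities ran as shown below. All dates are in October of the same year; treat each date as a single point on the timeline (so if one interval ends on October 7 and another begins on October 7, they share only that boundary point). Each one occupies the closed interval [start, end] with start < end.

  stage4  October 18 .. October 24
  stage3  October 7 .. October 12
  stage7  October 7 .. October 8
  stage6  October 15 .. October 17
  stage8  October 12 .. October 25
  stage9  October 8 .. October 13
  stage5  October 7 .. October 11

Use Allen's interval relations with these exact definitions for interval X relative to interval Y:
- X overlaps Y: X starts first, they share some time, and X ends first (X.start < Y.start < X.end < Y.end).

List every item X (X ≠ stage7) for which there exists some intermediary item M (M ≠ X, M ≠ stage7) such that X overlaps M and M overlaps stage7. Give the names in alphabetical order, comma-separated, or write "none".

none

Target stage7 = [October 7, October 8].
Intermediaries M with M overlaps stage7: none.
Union: none.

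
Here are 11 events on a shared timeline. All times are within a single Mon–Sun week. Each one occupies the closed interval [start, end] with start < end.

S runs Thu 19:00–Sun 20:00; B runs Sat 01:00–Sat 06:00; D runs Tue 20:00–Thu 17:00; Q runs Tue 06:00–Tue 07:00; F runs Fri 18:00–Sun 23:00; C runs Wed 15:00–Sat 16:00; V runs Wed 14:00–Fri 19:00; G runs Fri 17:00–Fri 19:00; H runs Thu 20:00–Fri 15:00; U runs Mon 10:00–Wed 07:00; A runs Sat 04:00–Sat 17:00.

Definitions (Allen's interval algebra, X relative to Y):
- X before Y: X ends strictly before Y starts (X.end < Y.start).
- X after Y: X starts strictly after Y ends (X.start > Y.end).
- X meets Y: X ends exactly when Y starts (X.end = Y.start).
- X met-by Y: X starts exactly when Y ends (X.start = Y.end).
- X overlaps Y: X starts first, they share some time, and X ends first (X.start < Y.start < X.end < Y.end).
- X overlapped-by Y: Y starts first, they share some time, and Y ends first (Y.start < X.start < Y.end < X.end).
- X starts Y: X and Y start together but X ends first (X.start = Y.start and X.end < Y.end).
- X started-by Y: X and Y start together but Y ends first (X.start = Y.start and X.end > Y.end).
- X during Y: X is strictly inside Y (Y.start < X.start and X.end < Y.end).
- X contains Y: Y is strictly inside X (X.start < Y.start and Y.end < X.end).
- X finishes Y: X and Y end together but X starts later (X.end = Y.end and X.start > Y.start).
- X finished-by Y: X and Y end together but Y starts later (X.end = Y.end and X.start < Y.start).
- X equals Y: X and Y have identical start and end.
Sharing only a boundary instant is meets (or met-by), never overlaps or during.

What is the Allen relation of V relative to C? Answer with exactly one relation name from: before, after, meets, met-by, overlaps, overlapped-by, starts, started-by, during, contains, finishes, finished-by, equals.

overlaps

V = [Wed 14:00, Fri 19:00]; C = [Wed 15:00, Sat 16:00].
Compare endpoints: V.start < C.start, V.start < C.end, V.end > C.start, V.end < C.end.
That pattern is 'overlaps'.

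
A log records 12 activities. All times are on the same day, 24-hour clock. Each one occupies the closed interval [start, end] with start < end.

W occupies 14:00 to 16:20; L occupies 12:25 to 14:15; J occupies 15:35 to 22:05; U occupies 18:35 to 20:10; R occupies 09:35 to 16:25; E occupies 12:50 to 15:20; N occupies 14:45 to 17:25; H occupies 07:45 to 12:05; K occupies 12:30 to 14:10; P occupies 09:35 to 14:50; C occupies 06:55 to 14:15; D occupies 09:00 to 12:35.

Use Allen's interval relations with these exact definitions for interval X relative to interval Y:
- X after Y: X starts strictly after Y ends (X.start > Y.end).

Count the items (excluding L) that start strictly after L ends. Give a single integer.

Target L = [12:25, 14:15].
C [06:55, 14:15] → finished-by → no.
D [09:00, 12:35] → overlaps → no.
E [12:50, 15:20] → overlapped-by → no.
H [07:45, 12:05] → before → no.
J [15:35, 22:05] → after → counts.
K [12:30, 14:10] → during → no.
N [14:45, 17:25] → after → counts.
P [09:35, 14:50] → contains → no.
R [09:35, 16:25] → contains → no.
U [18:35, 20:10] → after → counts.
W [14:00, 16:20] → overlapped-by → no.
Total: 3.

3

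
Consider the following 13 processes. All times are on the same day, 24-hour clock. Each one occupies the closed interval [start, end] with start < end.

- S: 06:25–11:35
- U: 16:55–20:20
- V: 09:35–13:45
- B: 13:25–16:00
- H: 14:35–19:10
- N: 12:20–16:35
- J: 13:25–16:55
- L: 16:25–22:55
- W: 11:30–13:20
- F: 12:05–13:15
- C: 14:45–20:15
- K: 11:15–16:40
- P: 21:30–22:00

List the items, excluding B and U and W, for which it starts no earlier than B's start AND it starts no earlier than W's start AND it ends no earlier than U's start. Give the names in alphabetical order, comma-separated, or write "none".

C, H, J, L, P

Conditions: its start is no earlier than B's start (X.start >= 13:25) AND its start is no earlier than W's start (X.start >= 11:30) AND its end is no earlier than U's start (X.end >= 16:55).
C: start 14:45 >= 13:25? ✓; start 14:45 >= 11:30? ✓; end 20:15 >= 16:55? ✓ → yes.
F: start 12:05 >= 13:25? ✗; start 12:05 >= 11:30? ✓; end 13:15 >= 16:55? ✗ → no.
H: start 14:35 >= 13:25? ✓; start 14:35 >= 11:30? ✓; end 19:10 >= 16:55? ✓ → yes.
J: start 13:25 >= 13:25? ✓; start 13:25 >= 11:30? ✓; end 16:55 >= 16:55? ✓ → yes.
K: start 11:15 >= 13:25? ✗; start 11:15 >= 11:30? ✗; end 16:40 >= 16:55? ✗ → no.
L: start 16:25 >= 13:25? ✓; start 16:25 >= 11:30? ✓; end 22:55 >= 16:55? ✓ → yes.
N: start 12:20 >= 13:25? ✗; start 12:20 >= 11:30? ✓; end 16:35 >= 16:55? ✗ → no.
P: start 21:30 >= 13:25? ✓; start 21:30 >= 11:30? ✓; end 22:00 >= 16:55? ✓ → yes.
S: start 06:25 >= 13:25? ✗; start 06:25 >= 11:30? ✗; end 11:35 >= 16:55? ✗ → no.
V: start 09:35 >= 13:25? ✗; start 09:35 >= 11:30? ✗; end 13:45 >= 16:55? ✗ → no.
Result: C, H, J, L, P.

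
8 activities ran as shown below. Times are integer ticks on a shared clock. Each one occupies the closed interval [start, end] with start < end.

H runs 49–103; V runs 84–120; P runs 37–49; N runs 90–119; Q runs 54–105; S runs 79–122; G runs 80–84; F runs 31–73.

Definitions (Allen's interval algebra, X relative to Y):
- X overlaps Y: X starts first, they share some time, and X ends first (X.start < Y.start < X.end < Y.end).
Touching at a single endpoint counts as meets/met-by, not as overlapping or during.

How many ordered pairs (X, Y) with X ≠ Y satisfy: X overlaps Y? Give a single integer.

9

Checking all 56 ordered pairs for relation 'overlaps'; matching pairs in alphabetical order:
(F, H): F overlaps H ✓
(F, Q): F overlaps Q ✓
(H, N): H overlaps N ✓
(H, Q): H overlaps Q ✓
(H, S): H overlaps S ✓
(H, V): H overlaps V ✓
(Q, N): Q overlaps N ✓
(Q, S): Q overlaps S ✓
(Q, V): Q overlaps V ✓
Count: 9.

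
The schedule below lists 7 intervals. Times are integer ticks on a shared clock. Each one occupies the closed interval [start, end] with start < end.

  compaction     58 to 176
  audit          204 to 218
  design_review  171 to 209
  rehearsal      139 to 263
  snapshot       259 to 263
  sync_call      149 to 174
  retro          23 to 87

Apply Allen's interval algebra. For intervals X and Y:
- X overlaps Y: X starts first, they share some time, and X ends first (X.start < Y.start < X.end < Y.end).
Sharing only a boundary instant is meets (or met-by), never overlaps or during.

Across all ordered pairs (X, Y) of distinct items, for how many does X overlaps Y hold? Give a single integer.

5

Checking all 42 ordered pairs for relation 'overlaps'; matching pairs in alphabetical order:
(compaction, design_review): compaction overlaps design_review ✓
(compaction, rehearsal): compaction overlaps rehearsal ✓
(design_review, audit): design_review overlaps audit ✓
(retro, compaction): retro overlaps compaction ✓
(sync_call, design_review): sync_call overlaps design_review ✓
Count: 5.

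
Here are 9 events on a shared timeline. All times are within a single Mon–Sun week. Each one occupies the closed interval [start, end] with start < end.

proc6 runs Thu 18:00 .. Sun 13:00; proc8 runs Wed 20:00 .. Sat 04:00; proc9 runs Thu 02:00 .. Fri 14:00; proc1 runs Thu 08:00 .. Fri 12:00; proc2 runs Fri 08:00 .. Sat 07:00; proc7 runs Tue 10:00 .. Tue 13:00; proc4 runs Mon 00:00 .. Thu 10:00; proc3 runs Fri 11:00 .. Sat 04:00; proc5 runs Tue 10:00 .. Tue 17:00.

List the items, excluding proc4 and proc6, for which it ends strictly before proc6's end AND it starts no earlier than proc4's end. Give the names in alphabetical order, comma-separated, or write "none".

Conditions: its end is strictly before proc6's end (X.end < Sun 13:00) AND its start is no earlier than proc4's end (X.start >= Thu 10:00).
proc1: end Fri 12:00 < Sun 13:00? ✓; start Thu 08:00 >= Thu 10:00? ✗ → no.
proc2: end Sat 07:00 < Sun 13:00? ✓; start Fri 08:00 >= Thu 10:00? ✓ → yes.
proc3: end Sat 04:00 < Sun 13:00? ✓; start Fri 11:00 >= Thu 10:00? ✓ → yes.
proc5: end Tue 17:00 < Sun 13:00? ✓; start Tue 10:00 >= Thu 10:00? ✗ → no.
proc7: end Tue 13:00 < Sun 13:00? ✓; start Tue 10:00 >= Thu 10:00? ✗ → no.
proc8: end Sat 04:00 < Sun 13:00? ✓; start Wed 20:00 >= Thu 10:00? ✗ → no.
proc9: end Fri 14:00 < Sun 13:00? ✓; start Thu 02:00 >= Thu 10:00? ✗ → no.
Result: proc2, proc3.

proc2, proc3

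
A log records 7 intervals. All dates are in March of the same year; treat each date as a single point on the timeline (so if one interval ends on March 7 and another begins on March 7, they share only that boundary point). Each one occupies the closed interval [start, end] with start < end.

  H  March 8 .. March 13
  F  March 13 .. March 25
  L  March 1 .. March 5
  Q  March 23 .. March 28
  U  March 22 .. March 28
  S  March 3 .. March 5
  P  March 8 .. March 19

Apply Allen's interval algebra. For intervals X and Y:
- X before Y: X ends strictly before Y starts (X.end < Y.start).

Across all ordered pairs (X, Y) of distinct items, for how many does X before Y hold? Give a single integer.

Checking all 42 ordered pairs for relation 'before'; matching pairs in alphabetical order:
(H, Q): H before Q ✓
(H, U): H before U ✓
(L, F): L before F ✓
(L, H): L before H ✓
(L, P): L before P ✓
(L, Q): L before Q ✓
(L, U): L before U ✓
(P, Q): P before Q ✓
(P, U): P before U ✓
(S, F): S before F ✓
(S, H): S before H ✓
(S, P): S before P ✓
(S, Q): S before Q ✓
(S, U): S before U ✓
Count: 14.

14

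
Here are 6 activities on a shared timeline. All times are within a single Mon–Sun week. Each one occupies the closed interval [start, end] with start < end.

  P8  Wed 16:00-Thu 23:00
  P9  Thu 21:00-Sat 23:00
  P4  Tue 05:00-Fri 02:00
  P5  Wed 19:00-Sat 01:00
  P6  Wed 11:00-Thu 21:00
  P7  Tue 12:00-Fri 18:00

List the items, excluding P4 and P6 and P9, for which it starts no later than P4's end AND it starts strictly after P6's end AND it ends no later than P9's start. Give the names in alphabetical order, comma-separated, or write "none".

Conditions: its start is no later than P4's end (X.start <= Fri 02:00) AND its start is strictly after P6's end (X.start > Thu 21:00) AND its end is no later than P9's start (X.end <= Thu 21:00).
P5: start Wed 19:00 <= Fri 02:00? ✓; start Wed 19:00 > Thu 21:00? ✗; end Sat 01:00 <= Thu 21:00? ✗ → no.
P7: start Tue 12:00 <= Fri 02:00? ✓; start Tue 12:00 > Thu 21:00? ✗; end Fri 18:00 <= Thu 21:00? ✗ → no.
P8: start Wed 16:00 <= Fri 02:00? ✓; start Wed 16:00 > Thu 21:00? ✗; end Thu 23:00 <= Thu 21:00? ✗ → no.
Result: none.

none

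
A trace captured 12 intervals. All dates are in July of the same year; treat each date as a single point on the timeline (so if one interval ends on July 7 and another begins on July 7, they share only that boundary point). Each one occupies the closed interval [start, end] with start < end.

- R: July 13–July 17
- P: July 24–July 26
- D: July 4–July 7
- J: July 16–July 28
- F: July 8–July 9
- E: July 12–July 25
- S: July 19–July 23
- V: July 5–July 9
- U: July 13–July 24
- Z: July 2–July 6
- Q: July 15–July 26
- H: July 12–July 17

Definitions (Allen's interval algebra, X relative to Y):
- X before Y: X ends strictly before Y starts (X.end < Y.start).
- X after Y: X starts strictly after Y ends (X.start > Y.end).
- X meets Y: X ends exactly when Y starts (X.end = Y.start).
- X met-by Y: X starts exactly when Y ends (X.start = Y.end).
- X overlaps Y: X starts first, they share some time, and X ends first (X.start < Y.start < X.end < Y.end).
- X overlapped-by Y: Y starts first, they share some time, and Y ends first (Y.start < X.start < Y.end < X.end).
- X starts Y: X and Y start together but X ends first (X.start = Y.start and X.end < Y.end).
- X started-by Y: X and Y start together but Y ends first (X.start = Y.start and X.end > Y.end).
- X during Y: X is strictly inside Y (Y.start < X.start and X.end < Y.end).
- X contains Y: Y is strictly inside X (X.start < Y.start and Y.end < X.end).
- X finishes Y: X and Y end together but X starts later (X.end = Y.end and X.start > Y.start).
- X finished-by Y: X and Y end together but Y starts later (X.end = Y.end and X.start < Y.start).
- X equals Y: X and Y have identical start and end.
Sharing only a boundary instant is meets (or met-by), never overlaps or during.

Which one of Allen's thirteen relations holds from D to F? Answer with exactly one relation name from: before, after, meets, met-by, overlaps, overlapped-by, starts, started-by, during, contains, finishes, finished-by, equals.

D = [July 4, July 7]; F = [July 8, July 9].
Compare endpoints: D.start < F.start, D.start < F.end, D.end < F.start, D.end < F.end.
That pattern is 'before'.

before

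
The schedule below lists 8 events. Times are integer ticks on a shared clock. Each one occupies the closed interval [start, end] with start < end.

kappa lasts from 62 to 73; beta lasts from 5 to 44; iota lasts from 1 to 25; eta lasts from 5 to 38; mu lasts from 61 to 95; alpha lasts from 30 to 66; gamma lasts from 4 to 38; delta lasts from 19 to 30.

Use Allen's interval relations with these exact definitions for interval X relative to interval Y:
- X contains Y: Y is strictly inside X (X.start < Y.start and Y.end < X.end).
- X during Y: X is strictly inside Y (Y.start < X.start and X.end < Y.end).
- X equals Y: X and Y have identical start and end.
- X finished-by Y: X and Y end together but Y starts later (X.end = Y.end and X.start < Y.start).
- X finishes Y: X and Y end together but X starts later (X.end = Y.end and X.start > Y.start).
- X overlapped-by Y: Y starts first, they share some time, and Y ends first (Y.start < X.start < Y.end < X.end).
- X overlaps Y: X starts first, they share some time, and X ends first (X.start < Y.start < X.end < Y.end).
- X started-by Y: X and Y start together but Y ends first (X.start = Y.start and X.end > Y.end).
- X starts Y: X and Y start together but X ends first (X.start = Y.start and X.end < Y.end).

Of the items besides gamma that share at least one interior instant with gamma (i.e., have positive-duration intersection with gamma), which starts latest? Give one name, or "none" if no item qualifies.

Target gamma = [4, 38].
alpha [30, 66] → overlapped-by → candidate.
beta [5, 44] → overlapped-by → candidate.
delta [19, 30] → during → candidate.
eta [5, 38] → finishes → candidate.
iota [1, 25] → overlaps → candidate.
kappa [62, 73] → after → excluded.
mu [61, 95] → after → excluded.
Among candidates, latest start is 30 → alpha.

alpha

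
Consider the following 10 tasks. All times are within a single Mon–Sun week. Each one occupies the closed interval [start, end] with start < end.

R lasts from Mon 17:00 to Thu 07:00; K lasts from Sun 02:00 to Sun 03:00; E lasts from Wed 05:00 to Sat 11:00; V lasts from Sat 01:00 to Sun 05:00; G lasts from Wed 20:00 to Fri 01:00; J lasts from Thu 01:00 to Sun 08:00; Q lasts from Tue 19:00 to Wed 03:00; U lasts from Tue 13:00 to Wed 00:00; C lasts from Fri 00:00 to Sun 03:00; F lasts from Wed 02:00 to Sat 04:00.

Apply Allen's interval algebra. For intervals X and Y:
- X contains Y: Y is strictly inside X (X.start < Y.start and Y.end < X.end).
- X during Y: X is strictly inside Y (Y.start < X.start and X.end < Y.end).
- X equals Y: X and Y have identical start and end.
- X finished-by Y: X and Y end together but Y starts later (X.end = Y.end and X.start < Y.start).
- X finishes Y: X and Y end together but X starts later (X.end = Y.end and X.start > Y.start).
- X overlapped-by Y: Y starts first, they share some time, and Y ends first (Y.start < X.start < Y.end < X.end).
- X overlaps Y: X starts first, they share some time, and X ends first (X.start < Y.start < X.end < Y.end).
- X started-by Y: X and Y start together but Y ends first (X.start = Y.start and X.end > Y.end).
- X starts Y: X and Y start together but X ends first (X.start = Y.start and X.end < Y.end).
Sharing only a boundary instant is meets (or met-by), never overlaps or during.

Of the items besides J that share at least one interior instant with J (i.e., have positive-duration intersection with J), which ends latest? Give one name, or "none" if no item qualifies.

Target J = [Thu 01:00, Sun 08:00].
C [Fri 00:00, Sun 03:00] → during → candidate.
E [Wed 05:00, Sat 11:00] → overlaps → candidate.
F [Wed 02:00, Sat 04:00] → overlaps → candidate.
G [Wed 20:00, Fri 01:00] → overlaps → candidate.
K [Sun 02:00, Sun 03:00] → during → candidate.
Q [Tue 19:00, Wed 03:00] → before → excluded.
R [Mon 17:00, Thu 07:00] → overlaps → candidate.
U [Tue 13:00, Wed 00:00] → before → excluded.
V [Sat 01:00, Sun 05:00] → during → candidate.
Among candidates, latest end is Sun 05:00 → V.

V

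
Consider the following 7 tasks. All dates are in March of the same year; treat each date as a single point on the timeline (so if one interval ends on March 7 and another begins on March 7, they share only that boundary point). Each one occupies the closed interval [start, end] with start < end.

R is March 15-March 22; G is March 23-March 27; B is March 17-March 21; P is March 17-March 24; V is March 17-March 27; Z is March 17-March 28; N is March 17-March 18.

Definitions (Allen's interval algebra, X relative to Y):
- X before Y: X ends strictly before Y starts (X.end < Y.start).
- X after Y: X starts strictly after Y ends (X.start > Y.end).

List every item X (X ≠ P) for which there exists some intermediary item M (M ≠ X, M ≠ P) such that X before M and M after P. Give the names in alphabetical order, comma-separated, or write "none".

Target P = [March 17, March 24].
Intermediaries M with M after P: none.
Union: none.

none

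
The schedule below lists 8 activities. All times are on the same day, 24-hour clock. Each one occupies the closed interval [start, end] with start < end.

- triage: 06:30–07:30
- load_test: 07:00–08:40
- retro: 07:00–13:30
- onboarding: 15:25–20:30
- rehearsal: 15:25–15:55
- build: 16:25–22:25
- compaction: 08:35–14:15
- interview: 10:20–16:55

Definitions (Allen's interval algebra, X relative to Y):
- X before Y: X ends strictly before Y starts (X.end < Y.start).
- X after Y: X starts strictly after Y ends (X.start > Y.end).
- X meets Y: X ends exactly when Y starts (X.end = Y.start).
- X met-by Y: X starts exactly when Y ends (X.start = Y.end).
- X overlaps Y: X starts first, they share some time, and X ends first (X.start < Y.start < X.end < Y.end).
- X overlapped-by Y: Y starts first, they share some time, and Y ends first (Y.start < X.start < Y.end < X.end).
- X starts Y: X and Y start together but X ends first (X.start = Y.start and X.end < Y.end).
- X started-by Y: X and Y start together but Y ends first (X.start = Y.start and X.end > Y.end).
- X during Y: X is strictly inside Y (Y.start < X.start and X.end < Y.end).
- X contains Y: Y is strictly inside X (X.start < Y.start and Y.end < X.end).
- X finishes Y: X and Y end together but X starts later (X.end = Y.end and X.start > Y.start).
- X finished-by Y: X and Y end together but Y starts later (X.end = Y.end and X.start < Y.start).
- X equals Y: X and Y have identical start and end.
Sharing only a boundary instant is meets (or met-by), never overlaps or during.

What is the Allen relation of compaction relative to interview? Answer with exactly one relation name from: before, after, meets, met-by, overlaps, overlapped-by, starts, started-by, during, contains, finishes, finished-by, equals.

compaction = [08:35, 14:15]; interview = [10:20, 16:55].
Compare endpoints: compaction.start < interview.start, compaction.start < interview.end, compaction.end > interview.start, compaction.end < interview.end.
That pattern is 'overlaps'.

overlaps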